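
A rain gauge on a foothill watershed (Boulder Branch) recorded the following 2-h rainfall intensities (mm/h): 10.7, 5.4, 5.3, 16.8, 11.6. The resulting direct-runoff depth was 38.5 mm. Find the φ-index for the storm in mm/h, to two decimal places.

φ ≈ 6.62 mm/h

Only the 3 blocks with intensity above φ contribute runoff: 10.7, 16.8, 11.6 mm/h.
Σ(I−φ)·Δt = d  ⇒  (10.7+16.8+11.6 − 3φ)·2 = 38.5
φ = (39.10 − 38.5/2) / 3 = 6.62 mm/h.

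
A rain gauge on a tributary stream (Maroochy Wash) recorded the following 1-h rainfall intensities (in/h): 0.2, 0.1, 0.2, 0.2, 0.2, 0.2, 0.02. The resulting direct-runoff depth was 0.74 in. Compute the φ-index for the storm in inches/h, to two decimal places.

φ ≈ 0.06 in/h

Only the 6 blocks with intensity above φ contribute runoff: 0.2, 0.1, 0.2, 0.2, 0.2, 0.2 in/h.
Σ(I−φ)·Δt = d  ⇒  (0.2+0.1+0.2+0.2+0.2+0.2 − 6φ)·1 = 0.74
φ = (1.100 − 0.74/1) / 6 = 0.06 in/h.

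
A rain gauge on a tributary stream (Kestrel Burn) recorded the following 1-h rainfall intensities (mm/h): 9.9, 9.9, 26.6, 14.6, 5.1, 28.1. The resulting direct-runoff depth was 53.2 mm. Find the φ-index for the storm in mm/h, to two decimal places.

φ ≈ 7.18 mm/h

Only the 5 blocks with intensity above φ contribute runoff: 9.9, 9.9, 26.6, 14.6, 28.1 mm/h.
Σ(I−φ)·Δt = d  ⇒  (9.9+9.9+26.6+14.6+28.1 − 5φ)·1 = 53.2
φ = (89.10 − 53.2/1) / 5 = 7.18 mm/h.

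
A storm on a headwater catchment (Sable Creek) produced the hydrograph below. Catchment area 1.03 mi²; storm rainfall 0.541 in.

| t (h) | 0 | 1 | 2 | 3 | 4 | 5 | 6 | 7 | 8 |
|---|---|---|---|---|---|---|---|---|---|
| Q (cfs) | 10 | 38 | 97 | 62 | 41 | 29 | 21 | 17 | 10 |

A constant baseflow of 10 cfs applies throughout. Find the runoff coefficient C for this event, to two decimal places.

ΣQ_DR = 235.0 cfs; V = ΣQ_DR·Δt = 8.460 × 10^5 ft³.
Runoff depth d = V / A = 0.3535 in.
C = d / P = 0.3535 / 0.541 = 0.65.

C ≈ 0.65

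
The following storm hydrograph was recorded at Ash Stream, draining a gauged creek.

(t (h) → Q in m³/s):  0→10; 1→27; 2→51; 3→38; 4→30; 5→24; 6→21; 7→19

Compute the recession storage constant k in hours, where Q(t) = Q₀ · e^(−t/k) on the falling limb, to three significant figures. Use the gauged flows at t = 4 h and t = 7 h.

On the falling limb, Q drops from 30 to 19 m³/s between t = 4 h and t = 7 h (Δt = 3 h).
k = −Δt / ln(Q₂/Q₁) = −3 / ln(19/30) = 6.57 h.

k ≈ 6.57 h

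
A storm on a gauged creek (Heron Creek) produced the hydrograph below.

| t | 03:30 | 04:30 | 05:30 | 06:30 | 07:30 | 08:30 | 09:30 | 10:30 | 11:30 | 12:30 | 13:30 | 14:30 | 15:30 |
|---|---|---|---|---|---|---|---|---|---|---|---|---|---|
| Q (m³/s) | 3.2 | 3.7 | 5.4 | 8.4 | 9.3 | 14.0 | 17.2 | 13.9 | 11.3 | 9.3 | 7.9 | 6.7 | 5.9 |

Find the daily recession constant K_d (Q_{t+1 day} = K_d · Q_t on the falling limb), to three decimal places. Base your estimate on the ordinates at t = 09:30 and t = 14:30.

K_d ≈ 0.011

Between t = 09:30 and t = 14:30 the flow falls from 17.2 to 6.7 m³/s over 5×1 h = 5 h.
Per-interval ratio K = (6.7/17.2)^(1/5) = 0.8282; K_d = K^(24/1) = 0.011.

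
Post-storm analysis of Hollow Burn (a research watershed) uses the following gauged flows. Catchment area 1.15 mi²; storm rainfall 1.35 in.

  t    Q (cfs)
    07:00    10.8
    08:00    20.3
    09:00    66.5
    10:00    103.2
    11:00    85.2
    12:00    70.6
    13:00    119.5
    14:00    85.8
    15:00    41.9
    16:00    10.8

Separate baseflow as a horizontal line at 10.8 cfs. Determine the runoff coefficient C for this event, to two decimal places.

ΣQ_DR = 506.6 cfs; V = ΣQ_DR·Δt = 1.824 × 10^6 ft³.
Runoff depth d = V / A = 0.6826 in.
C = d / P = 0.6826 / 1.35 = 0.51.

C ≈ 0.51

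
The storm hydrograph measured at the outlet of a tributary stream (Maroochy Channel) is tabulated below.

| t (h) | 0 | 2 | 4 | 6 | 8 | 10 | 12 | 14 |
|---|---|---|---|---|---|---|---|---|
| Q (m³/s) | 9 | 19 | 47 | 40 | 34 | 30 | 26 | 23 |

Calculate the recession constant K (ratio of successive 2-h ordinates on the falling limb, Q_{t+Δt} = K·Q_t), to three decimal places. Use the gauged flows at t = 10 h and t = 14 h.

K ≈ 0.876

Using the recession-limb readings at t = 10 h and t = 14 h: Q falls from 30 to 23 m³/s over 2 intervals.
K = (Q₂/Q₁)^(1/2) = (23/30)^(1/2) = 0.876.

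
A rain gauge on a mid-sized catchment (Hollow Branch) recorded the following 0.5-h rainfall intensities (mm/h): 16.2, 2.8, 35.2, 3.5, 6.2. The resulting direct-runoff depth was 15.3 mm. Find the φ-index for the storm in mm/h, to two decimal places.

Only the 2 blocks with intensity above φ contribute runoff: 16.2, 35.2 mm/h.
Σ(I−φ)·Δt = d  ⇒  (16.2+35.2 − 2φ)·0.5 = 15.3
φ = (51.40 − 15.3/0.5) / 2 = 10.40 mm/h.

φ ≈ 10.40 mm/h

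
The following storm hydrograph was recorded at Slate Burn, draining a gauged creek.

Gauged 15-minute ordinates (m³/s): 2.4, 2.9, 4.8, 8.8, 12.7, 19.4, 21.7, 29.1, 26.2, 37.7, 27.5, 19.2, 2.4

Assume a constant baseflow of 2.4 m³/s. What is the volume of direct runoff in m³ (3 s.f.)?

V ≈ 1.65 × 10^5 m³

Direct-runoff ordinates (Q − Q_b): 0.0, 0.5, 2.4, 6.4, 10.3, 17.0, 19.3, 26.7, 23.8, 35.3, 25.1, 16.8, 0.0 m³/s.
ΣQ_DR = 183.6 m³/s.
With Δt = 0.25 h = 900 s, V = ΣQ_DR · Δt = 183.6 × 900 = 1.65 × 10^5 m³.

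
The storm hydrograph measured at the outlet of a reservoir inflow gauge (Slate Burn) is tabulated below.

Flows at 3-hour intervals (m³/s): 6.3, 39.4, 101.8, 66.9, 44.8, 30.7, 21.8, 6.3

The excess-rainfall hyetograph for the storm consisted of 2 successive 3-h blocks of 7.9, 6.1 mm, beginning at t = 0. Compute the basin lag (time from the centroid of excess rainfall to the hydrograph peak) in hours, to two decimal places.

t_L ≈ 3.19 h

Centroid of excess rainfall: t_c = Σ P_i·t̄_i / ΣP_i = 2.8071 h (block centres at 1.5, 4.5 h).
Hydrograph peak occurs at t = 6 h, so basin lag t_L = 6 − 2.8071 = 3.19 h.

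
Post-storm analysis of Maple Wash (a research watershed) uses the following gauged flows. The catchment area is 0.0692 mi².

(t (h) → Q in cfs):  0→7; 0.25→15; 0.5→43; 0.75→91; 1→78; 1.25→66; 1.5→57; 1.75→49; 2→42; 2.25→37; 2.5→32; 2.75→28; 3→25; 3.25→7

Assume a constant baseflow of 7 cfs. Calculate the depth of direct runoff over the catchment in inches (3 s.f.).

d ≈ 2.68 in

Direct runoff: 0.0, 8.0, 36.0, 84.0, 71.0, 59.0, 50.0, 42.0, 35.0, 30.0, 25.0, 21.0, 18.0, 0.0 cfs; ΣQ_DR = 479.0 cfs.
V = ΣQ_DR · Δt = 479.0 × 900 s = 4.311 × 10^5 ft³.
Over A = 0.0692 mi², depth = V / A = 2.68 in.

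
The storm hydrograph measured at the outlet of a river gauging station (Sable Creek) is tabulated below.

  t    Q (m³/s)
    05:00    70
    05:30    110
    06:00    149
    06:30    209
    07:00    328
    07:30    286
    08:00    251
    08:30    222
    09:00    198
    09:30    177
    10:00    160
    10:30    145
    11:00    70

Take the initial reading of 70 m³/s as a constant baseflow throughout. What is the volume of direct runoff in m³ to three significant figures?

Direct-runoff ordinates (Q − Q_b): 0.0, 40.0, 79.0, 139.0, 258.0, 216.0, 181.0, 152.0, 128.0, 107.0, 90.0, 75.0, 0.0 m³/s.
ΣQ_DR = 1465 m³/s.
With Δt = 0.5 h = 1800 s, V = ΣQ_DR · Δt = 1465 × 1800 = 2.64 × 10^6 m³.

V ≈ 2.64 × 10^6 m³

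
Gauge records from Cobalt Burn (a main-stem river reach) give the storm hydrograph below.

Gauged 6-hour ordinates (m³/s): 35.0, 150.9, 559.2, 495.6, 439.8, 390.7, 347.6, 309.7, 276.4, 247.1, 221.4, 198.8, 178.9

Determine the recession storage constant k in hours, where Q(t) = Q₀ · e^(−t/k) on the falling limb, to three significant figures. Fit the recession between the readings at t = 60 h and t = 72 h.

On the falling limb, Q drops from 221.4 to 178.9 m³/s between t = 60 h and t = 72 h (Δt = 12 h).
k = −Δt / ln(Q₂/Q₁) = −12 / ln(178.9/221.4) = 56.3 h.

k ≈ 56.3 h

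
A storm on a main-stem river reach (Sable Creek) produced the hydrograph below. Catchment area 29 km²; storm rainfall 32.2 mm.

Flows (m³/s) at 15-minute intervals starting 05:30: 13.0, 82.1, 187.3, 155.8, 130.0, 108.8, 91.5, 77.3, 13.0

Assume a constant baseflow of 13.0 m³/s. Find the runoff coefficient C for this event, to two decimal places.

ΣQ_DR = 741.8 m³/s; V = ΣQ_DR·Δt = 6.676 × 10^5 m³.
Runoff depth d = V / A = 23.02 mm.
C = d / P = 23.02 / 32.2 = 0.71.

C ≈ 0.71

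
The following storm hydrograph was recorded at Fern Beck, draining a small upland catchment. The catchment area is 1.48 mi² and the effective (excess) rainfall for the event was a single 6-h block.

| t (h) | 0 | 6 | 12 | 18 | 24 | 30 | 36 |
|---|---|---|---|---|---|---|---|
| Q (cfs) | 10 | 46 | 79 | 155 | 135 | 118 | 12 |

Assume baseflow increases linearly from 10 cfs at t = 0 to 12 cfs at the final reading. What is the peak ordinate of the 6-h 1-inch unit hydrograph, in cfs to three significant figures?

U_p ≈ 48.0 cfs

Direct runoff: 0.00, 35.67, 68.33, 144.00, 123.67, 106.33, 0.00 cfs; ΣQ_DR = 478.0 cfs, peak = 144.00 cfs.
Runoff depth d = ΣQ_DR·Δt / A = 478.0 × 21600 / (1.48 mi²) = 3.003 in.
The 1-inch UH is the DRH scaled by (1 in)/d, so U_p = 144.00 × 1/3.003 = 48.0 cfs.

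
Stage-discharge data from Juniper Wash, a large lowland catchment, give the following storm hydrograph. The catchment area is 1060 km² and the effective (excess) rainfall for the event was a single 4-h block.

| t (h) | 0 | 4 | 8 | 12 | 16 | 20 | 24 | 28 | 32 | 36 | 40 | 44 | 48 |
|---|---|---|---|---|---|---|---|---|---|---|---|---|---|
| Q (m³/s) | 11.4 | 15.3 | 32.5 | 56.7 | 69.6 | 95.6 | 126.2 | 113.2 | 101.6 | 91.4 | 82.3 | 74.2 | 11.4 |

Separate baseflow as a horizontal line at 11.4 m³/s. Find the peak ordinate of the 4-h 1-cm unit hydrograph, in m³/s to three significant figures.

U_p ≈ 115 m³/s

Direct runoff: 0.0, 3.9, 21.1, 45.3, 58.2, 84.2, 114.8, 101.8, 90.2, 80.0, 70.9, 62.8, 0.0 m³/s; ΣQ_DR = 733.2 m³/s, peak = 114.8 m³/s.
Runoff depth d = ΣQ_DR·Δt / A = 733.2 × 14400 / (1060 km²) = 9.960 mm.
The 1-cm UH is the DRH scaled by (10 mm)/d, so U_p = 114.8 × 10/9.960 = 115 m³/s.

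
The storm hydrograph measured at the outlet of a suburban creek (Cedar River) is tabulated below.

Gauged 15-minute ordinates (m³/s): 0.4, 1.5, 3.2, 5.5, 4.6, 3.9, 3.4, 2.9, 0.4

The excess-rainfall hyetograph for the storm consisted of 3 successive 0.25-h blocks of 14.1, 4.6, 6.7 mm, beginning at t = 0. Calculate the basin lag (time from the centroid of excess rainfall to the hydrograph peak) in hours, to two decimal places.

t_L ≈ 0.45 h

Centroid of excess rainfall: t_c = Σ P_i·t̄_i / ΣP_i = 0.3022 h (block centres at 0.125, 0.375, 0.625 h).
Hydrograph peak occurs at t = 0.75 h, so basin lag t_L = 0.75 − 0.3022 = 0.45 h.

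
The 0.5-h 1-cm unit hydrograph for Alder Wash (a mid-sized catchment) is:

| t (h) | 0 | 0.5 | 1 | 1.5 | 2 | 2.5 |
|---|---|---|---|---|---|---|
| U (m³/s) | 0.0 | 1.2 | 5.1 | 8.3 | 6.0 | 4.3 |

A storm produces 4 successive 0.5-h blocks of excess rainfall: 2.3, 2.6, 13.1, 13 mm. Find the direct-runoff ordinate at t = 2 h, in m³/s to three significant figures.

Q ≈ 11.8 m³/s

By discrete convolution, Q_j = Σ (P_i / 10 mm) · U_{j−i}.
At t = 2 h (j=4): Q = (2.3/10)·6.0 + (2.6/10)·8.3 + (13.1/10)·5.1 + (13/10)·1.2 = 11.8 m³/s.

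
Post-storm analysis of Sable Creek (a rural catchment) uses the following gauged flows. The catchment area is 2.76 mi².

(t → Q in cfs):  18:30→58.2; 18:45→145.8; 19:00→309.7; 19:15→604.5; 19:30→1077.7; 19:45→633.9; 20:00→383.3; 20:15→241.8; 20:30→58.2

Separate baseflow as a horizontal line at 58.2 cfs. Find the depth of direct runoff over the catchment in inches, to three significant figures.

d ≈ 0.420 in

Direct runoff: 0.0, 87.6, 251.5, 546.3, 1019.5, 575.7, 325.1, 183.6, 0.0 cfs; ΣQ_DR = 2989 cfs.
V = ΣQ_DR · Δt = 2989 × 900 s = 2.690 × 10^6 ft³.
Over A = 2.76 mi², depth = V / A = 0.420 in.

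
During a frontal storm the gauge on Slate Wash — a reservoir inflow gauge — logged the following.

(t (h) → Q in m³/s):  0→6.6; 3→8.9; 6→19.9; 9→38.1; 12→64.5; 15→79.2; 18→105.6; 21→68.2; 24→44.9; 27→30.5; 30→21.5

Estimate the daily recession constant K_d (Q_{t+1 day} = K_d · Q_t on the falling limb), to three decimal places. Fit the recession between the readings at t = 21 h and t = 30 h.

Between t = 21 h and t = 30 h the flow falls from 68.2 to 21.5 m³/s over 3×3 h = 9 h.
Per-interval ratio K = (21.5/68.2)^(1/3) = 0.6806; K_d = K^(24/3) = 0.046.

K_d ≈ 0.046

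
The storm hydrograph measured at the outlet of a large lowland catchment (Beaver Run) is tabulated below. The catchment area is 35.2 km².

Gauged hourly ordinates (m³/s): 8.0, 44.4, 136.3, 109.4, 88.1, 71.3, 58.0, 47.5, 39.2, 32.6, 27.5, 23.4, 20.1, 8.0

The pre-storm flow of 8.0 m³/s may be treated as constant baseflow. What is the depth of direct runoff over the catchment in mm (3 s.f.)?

Direct runoff: 0.0, 36.4, 128.3, 101.4, 80.1, 63.3, 50.0, 39.5, 31.2, 24.6, 19.5, 15.4, 12.1, 0.0 m³/s; ΣQ_DR = 601.8 m³/s.
V = ΣQ_DR · Δt = 601.8 × 3600 s = 2.166 × 10^6 m³.
Over A = 35.2 km², depth = V / A = 61.5 mm.

d ≈ 61.5 mm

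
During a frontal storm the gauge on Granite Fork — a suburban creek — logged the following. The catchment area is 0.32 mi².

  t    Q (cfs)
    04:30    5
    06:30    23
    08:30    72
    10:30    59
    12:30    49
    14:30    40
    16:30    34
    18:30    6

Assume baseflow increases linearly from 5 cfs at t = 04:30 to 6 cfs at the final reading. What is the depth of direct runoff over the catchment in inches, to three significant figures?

d ≈ 2.36 in

Direct runoff: 0.00, 17.86, 66.71, 53.57, 43.43, 34.29, 28.14, 0.00 cfs; ΣQ_DR = 244.0 cfs.
V = ΣQ_DR · Δt = 244.0 × 7200 s = 1.757 × 10^6 ft³.
Over A = 0.32 mi², depth = V / A = 2.36 in.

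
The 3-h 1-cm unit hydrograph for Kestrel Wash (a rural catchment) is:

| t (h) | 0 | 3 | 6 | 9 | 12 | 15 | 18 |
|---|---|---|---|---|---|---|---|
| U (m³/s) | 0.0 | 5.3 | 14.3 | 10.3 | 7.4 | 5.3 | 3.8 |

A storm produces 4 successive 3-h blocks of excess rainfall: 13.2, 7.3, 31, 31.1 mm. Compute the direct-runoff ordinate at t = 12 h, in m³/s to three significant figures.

By discrete convolution, Q_j = Σ (P_i / 10 mm) · U_{j−i}.
At t = 12 h (j=4): Q = (13.2/10)·7.4 + (7.3/10)·10.3 + (31/10)·14.3 + (31.1/10)·5.3 = 78.1 m³/s.

Q ≈ 78.1 m³/s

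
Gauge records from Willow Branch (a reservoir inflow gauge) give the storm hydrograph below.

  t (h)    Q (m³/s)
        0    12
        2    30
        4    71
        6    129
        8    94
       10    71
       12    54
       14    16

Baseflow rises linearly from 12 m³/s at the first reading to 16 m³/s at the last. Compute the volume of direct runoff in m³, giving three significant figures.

V ≈ 2.63 × 10^6 m³

Direct-runoff ordinates (Q − Q_b): 0.00, 17.43, 57.86, 115.29, 79.71, 56.14, 38.57, 0.00 m³/s.
ΣQ_DR = 365.0 m³/s.
With Δt = 2 h = 7200 s, V = ΣQ_DR · Δt = 365.0 × 7200 = 2.63 × 10^6 m³.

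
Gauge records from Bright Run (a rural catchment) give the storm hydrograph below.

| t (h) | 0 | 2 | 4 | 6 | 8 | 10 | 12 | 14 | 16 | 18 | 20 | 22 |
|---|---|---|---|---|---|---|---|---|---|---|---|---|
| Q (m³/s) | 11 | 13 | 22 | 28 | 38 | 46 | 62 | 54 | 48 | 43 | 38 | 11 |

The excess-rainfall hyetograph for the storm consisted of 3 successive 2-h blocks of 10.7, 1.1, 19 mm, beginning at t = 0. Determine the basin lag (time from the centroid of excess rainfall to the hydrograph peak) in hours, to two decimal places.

t_L ≈ 8.46 h

Centroid of excess rainfall: t_c = Σ P_i·t̄_i / ΣP_i = 3.5390 h (block centres at 1, 3, 5 h).
Hydrograph peak occurs at t = 12 h, so basin lag t_L = 12 − 3.5390 = 8.46 h.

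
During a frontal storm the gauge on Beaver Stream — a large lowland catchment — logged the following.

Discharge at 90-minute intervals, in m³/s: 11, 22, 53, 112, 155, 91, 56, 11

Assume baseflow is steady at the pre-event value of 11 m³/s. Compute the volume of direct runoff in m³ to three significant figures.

V ≈ 2.28 × 10^6 m³

Direct-runoff ordinates (Q − Q_b): 0.0, 11.0, 42.0, 101.0, 144.0, 80.0, 45.0, 0.0 m³/s.
ΣQ_DR = 423.0 m³/s.
With Δt = 1.5 h = 5400 s, V = ΣQ_DR · Δt = 423.0 × 5400 = 2.28 × 10^6 m³.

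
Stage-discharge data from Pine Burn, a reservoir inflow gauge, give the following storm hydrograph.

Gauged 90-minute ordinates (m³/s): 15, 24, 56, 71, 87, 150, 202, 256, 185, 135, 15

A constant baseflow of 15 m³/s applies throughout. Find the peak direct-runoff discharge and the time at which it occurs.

Q_p = 241.0 m³/s at t = 10.5 h

Subtracting baseflow gives direct-runoff ordinates: 0.0, 9.0, 41.0, 56.0, 72.0, 135.0, 187.0, 241.0, 170.0, 120.0, 0.0 m³/s.
The maximum is 241.0 m³/s, occurring at the reading for t = 10.5 h.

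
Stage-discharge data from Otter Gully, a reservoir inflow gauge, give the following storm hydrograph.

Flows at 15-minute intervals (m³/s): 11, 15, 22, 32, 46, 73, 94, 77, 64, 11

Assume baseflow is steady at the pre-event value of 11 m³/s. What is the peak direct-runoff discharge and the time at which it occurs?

Subtracting baseflow gives direct-runoff ordinates: 0.0, 4.0, 11.0, 21.0, 35.0, 62.0, 83.0, 66.0, 53.0, 0.0 m³/s.
The maximum is 83.0 m³/s, occurring at the reading for t = 1.5 h.

Q_p = 83.0 m³/s at t = 1.5 h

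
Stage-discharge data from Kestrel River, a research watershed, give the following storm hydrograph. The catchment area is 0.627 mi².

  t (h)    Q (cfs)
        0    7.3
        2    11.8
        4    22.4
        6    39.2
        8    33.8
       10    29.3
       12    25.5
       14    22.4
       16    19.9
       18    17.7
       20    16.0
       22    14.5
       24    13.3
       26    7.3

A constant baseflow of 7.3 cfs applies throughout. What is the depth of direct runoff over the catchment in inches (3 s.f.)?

d ≈ 0.881 in

Direct runoff: 0.0, 4.5, 15.1, 31.9, 26.5, 22.0, 18.2, 15.1, 12.6, 10.4, 8.7, 7.2, 6.0, 0.0 cfs; ΣQ_DR = 178.2 cfs.
V = ΣQ_DR · Δt = 178.2 × 7200 s = 1.283 × 10^6 ft³.
Over A = 0.627 mi², depth = V / A = 0.881 in.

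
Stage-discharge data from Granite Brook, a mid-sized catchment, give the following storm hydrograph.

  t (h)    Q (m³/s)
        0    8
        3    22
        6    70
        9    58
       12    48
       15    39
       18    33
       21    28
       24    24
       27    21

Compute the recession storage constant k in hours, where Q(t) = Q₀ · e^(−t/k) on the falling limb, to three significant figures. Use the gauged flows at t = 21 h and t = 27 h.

On the falling limb, Q drops from 28 to 21 m³/s between t = 21 h and t = 27 h (Δt = 6 h).
k = −Δt / ln(Q₂/Q₁) = −6 / ln(21/28) = 20.9 h.

k ≈ 20.9 h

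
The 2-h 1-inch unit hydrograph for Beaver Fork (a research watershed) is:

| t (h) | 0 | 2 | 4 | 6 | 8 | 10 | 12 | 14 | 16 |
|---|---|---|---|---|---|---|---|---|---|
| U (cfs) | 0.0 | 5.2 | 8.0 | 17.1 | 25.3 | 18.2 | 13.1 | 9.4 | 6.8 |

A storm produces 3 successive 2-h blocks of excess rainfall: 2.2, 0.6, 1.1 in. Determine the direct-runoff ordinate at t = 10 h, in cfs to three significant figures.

Q ≈ 74.0 cfs

By discrete convolution, Q_j = Σ (P_i / 1 in) · U_{j−i}.
At t = 10 h (j=5): Q = (2.2/1)·18.2 + (0.6/1)·25.3 + (1.1/1)·17.1 = 74.0 cfs.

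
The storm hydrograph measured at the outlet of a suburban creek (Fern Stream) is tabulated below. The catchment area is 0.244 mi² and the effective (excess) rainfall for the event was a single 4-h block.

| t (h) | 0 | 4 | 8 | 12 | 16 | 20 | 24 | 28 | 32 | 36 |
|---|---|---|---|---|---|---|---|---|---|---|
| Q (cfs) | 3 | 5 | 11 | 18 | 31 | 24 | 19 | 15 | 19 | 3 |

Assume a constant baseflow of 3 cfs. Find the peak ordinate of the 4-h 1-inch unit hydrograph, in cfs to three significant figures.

U_p ≈ 9.34 cfs

Direct runoff: 0.0, 2.0, 8.0, 15.0, 28.0, 21.0, 16.0, 12.0, 16.0, 0.0 cfs; ΣQ_DR = 118.0 cfs, peak = 28.0 cfs.
Runoff depth d = ΣQ_DR·Δt / A = 118.0 × 14400 / (0.244 mi²) = 2.998 in.
The 1-inch UH is the DRH scaled by (1 in)/d, so U_p = 28.0 × 1/2.998 = 9.34 cfs.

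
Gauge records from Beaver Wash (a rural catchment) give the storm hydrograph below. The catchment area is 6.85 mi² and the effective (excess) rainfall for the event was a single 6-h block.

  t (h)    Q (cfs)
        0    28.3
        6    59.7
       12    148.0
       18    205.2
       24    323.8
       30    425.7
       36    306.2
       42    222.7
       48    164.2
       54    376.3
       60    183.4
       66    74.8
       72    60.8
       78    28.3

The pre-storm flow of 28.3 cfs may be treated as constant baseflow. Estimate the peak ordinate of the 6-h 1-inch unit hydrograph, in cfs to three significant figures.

U_p ≈ 132 cfs

Direct runoff: 0.0, 31.4, 119.7, 176.9, 295.5, 397.4, 277.9, 194.4, 135.9, 348.0, 155.1, 46.5, 32.5, 0.0 cfs; ΣQ_DR = 2211 cfs, peak = 397.4 cfs.
Runoff depth d = ΣQ_DR·Δt / A = 2211 × 21600 / (6.85 mi²) = 3.001 in.
The 1-inch UH is the DRH scaled by (1 in)/d, so U_p = 397.4 × 1/3.001 = 132 cfs.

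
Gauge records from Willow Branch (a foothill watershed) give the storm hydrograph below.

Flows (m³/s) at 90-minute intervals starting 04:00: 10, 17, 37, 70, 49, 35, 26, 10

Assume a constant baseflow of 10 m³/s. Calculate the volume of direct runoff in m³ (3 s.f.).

Direct-runoff ordinates (Q − Q_b): 0.0, 7.0, 27.0, 60.0, 39.0, 25.0, 16.0, 0.0 m³/s.
ΣQ_DR = 174.0 m³/s.
With Δt = 1.5 h = 5400 s, V = ΣQ_DR · Δt = 174.0 × 5400 = 9.40 × 10^5 m³.

V ≈ 9.40 × 10^5 m³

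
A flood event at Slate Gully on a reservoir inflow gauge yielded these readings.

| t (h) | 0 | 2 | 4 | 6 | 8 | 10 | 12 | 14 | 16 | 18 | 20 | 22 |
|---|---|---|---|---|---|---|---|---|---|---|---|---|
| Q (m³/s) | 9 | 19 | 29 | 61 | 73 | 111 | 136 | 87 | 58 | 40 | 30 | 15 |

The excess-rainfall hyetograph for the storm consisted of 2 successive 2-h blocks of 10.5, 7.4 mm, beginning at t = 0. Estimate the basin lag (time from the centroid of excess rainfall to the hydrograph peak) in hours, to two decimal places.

t_L ≈ 10.17 h

Centroid of excess rainfall: t_c = Σ P_i·t̄_i / ΣP_i = 1.8268 h (block centres at 1, 3 h).
Hydrograph peak occurs at t = 12 h, so basin lag t_L = 12 − 1.8268 = 10.17 h.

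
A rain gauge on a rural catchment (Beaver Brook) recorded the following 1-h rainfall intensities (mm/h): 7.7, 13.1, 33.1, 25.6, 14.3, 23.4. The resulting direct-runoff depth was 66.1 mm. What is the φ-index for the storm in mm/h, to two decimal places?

Only the 5 blocks with intensity above φ contribute runoff: 13.1, 33.1, 25.6, 14.3, 23.4 mm/h.
Σ(I−φ)·Δt = d  ⇒  (13.1+33.1+25.6+14.3+23.4 − 5φ)·1 = 66.1
φ = (109.5 − 66.1/1) / 5 = 8.68 mm/h.

φ ≈ 8.68 mm/h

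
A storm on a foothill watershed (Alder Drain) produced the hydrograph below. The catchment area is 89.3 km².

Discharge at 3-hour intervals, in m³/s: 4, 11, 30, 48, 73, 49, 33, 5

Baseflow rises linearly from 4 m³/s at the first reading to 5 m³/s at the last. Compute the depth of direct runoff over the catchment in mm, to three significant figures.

d ≈ 26.2 mm

Direct runoff: 0.00, 6.86, 25.71, 43.57, 68.43, 44.29, 28.14, 0.00 m³/s; ΣQ_DR = 217.0 m³/s.
V = ΣQ_DR · Δt = 217.0 × 10800 s = 2.344 × 10^6 m³.
Over A = 89.3 km², depth = V / A = 26.2 mm.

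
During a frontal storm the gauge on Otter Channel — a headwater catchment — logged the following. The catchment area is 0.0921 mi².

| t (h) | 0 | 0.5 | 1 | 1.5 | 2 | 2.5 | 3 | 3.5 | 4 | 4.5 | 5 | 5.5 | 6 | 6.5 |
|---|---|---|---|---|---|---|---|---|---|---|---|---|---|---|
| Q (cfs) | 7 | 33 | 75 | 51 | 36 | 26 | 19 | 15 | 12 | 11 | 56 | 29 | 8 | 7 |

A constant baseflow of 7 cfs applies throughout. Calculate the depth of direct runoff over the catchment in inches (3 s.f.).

d ≈ 2.41 in

Direct runoff: 0.0, 26.0, 68.0, 44.0, 29.0, 19.0, 12.0, 8.0, 5.0, 4.0, 49.0, 22.0, 1.0, 0.0 cfs; ΣQ_DR = 287.0 cfs.
V = ΣQ_DR · Δt = 287.0 × 1800 s = 5.166 × 10^5 ft³.
Over A = 0.0921 mi², depth = V / A = 2.41 in.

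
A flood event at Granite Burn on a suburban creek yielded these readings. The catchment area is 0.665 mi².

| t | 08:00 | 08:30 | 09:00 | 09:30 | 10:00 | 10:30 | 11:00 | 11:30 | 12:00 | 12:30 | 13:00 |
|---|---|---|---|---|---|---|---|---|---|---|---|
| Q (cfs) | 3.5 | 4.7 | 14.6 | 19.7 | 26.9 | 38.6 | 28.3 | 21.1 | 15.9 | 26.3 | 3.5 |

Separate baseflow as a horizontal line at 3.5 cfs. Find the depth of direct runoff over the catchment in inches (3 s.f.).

Direct runoff: 0.0, 1.2, 11.1, 16.2, 23.4, 35.1, 24.8, 17.6, 12.4, 22.8, 0.0 cfs; ΣQ_DR = 164.6 cfs.
V = ΣQ_DR · Δt = 164.6 × 1800 s = 2.963 × 10^5 ft³.
Over A = 0.665 mi², depth = V / A = 0.192 in.

d ≈ 0.192 in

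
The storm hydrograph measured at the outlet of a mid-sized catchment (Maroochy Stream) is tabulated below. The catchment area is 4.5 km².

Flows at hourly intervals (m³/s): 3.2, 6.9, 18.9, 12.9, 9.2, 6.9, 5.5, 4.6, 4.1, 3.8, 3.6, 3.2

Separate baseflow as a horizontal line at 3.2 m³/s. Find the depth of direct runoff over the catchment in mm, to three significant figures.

d ≈ 35.5 mm

Direct runoff: 0.0, 3.7, 15.7, 9.7, 6.0, 3.7, 2.3, 1.4, 0.9, 0.6, 0.4, 0.0 m³/s; ΣQ_DR = 44.40 m³/s.
V = ΣQ_DR · Δt = 44.40 × 3600 s = 1.598 × 10^5 m³.
Over A = 4.5 km², depth = V / A = 35.5 mm.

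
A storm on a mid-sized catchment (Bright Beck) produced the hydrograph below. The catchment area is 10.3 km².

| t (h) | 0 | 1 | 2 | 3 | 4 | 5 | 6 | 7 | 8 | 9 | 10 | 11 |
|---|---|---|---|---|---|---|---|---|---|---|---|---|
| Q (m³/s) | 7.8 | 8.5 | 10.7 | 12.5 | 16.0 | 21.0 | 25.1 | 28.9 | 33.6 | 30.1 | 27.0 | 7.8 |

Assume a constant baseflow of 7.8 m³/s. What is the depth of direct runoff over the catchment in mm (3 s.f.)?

d ≈ 47.3 mm

Direct runoff: 0.0, 0.7, 2.9, 4.7, 8.2, 13.2, 17.3, 21.1, 25.8, 22.3, 19.2, 0.0 m³/s; ΣQ_DR = 135.4 m³/s.
V = ΣQ_DR · Δt = 135.4 × 3600 s = 4.874 × 10^5 m³.
Over A = 10.3 km², depth = V / A = 47.3 mm.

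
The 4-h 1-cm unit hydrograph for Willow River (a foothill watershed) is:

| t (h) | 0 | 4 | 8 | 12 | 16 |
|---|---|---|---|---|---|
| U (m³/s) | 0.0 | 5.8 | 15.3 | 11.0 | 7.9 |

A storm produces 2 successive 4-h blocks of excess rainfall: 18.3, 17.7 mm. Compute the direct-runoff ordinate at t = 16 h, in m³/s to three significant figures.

Q ≈ 33.9 m³/s

By discrete convolution, Q_j = Σ (P_i / 10 mm) · U_{j−i}.
At t = 16 h (j=4): Q = (18.3/10)·7.9 + (17.7/10)·11.0 = 33.9 m³/s.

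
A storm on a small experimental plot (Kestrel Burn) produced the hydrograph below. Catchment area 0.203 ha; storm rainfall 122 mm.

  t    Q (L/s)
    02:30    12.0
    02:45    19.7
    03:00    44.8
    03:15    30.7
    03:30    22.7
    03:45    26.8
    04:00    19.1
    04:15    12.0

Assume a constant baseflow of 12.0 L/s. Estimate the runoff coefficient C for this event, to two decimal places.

C ≈ 0.33

ΣQ_DR = 91.80 L/s; V = ΣQ_DR·Δt = 82620 L.
Runoff depth d = V / A = 40.70 mm.
C = d / P = 40.70 / 122 = 0.33.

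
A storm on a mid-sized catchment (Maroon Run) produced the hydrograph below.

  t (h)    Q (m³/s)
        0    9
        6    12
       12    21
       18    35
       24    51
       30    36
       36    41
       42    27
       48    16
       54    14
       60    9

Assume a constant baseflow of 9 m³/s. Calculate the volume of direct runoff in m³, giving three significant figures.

V ≈ 3.72 × 10^6 m³

Direct-runoff ordinates (Q − Q_b): 0.0, 3.0, 12.0, 26.0, 42.0, 27.0, 32.0, 18.0, 7.0, 5.0, 0.0 m³/s.
ΣQ_DR = 172.0 m³/s.
With Δt = 6 h = 21600 s, V = ΣQ_DR · Δt = 172.0 × 21600 = 3.72 × 10^6 m³.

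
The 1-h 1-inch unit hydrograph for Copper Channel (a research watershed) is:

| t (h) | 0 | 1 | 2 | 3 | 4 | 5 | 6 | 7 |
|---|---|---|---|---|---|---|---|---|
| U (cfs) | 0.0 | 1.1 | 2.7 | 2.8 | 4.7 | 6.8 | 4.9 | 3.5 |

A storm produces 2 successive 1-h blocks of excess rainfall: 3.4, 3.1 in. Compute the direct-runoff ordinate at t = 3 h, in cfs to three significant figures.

By discrete convolution, Q_j = Σ (P_i / 1 in) · U_{j−i}.
At t = 3 h (j=3): Q = (3.4/1)·2.8 + (3.1/1)·2.7 = 17.9 cfs.

Q ≈ 17.9 cfs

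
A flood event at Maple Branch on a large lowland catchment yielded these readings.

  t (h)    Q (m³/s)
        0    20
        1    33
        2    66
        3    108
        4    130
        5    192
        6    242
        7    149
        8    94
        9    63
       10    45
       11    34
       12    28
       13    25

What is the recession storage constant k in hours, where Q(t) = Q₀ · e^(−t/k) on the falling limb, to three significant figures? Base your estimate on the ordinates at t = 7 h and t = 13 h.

k ≈ 3.36 h

On the falling limb, Q drops from 149 to 25 m³/s between t = 7 h and t = 13 h (Δt = 6 h).
k = −Δt / ln(Q₂/Q₁) = −6 / ln(25/149) = 3.36 h.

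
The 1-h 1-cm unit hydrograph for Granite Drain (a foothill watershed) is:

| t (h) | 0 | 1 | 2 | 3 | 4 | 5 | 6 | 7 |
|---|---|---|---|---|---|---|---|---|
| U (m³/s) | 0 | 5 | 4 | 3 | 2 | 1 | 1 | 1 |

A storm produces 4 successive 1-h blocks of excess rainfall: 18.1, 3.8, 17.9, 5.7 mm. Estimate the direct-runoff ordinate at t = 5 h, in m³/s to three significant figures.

Q ≈ 10.2 m³/s

By discrete convolution, Q_j = Σ (P_i / 10 mm) · U_{j−i}.
At t = 5 h (j=5): Q = (18.1/10)·1 + (3.8/10)·2 + (17.9/10)·3 + (5.7/10)·4 = 10.2 m³/s.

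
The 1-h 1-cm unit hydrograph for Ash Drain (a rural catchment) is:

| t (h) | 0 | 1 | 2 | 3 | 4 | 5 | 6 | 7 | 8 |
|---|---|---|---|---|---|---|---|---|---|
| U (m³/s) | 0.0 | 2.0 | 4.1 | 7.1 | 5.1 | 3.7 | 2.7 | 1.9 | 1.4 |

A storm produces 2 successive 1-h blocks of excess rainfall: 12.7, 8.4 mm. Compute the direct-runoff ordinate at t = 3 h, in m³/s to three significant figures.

By discrete convolution, Q_j = Σ (P_i / 10 mm) · U_{j−i}.
At t = 3 h (j=3): Q = (12.7/10)·7.1 + (8.4/10)·4.1 = 12.5 m³/s.

Q ≈ 12.5 m³/s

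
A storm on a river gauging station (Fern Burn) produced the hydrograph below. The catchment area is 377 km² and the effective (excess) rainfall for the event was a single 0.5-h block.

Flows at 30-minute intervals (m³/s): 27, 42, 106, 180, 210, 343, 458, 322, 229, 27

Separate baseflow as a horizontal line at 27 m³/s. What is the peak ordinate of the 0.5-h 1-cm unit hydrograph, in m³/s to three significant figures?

Direct runoff: 0.0, 15.0, 79.0, 153.0, 183.0, 316.0, 431.0, 295.0, 202.0, 0.0 m³/s; ΣQ_DR = 1674 m³/s, peak = 431.0 m³/s.
Runoff depth d = ΣQ_DR·Δt / A = 1674 × 1800 / (377 km²) = 7.993 mm.
The 1-cm UH is the DRH scaled by (10 mm)/d, so U_p = 431.0 × 10/7.993 = 539 m³/s.

U_p ≈ 539 m³/s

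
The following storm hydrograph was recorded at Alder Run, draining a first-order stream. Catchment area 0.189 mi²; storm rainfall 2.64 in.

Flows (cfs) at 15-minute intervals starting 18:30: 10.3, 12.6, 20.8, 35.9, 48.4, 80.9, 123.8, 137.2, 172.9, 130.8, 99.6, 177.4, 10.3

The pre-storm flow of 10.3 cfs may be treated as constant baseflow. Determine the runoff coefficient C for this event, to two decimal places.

ΣQ_DR = 927.0 cfs; V = ΣQ_DR·Δt = 8.343 × 10^5 ft³.
Runoff depth d = V / A = 1.900 in.
C = d / P = 1.900 / 2.64 = 0.72.

C ≈ 0.72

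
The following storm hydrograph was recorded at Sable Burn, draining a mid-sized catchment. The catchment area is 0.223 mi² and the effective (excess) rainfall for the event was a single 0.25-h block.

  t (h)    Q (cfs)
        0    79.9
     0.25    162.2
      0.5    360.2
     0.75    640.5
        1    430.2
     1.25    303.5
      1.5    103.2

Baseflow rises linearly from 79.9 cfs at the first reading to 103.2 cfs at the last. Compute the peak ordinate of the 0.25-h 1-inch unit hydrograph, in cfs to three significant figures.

Direct runoff: 0.00, 78.42, 272.53, 548.95, 334.77, 204.18, 0.00 cfs; ΣQ_DR = 1439 cfs, peak = 548.95 cfs.
Runoff depth d = ΣQ_DR·Δt / A = 1439 × 900 / (0.223 mi²) = 2.500 in.
The 1-inch UH is the DRH scaled by (1 in)/d, so U_p = 548.95 × 1/2.500 = 220 cfs.

U_p ≈ 220 cfs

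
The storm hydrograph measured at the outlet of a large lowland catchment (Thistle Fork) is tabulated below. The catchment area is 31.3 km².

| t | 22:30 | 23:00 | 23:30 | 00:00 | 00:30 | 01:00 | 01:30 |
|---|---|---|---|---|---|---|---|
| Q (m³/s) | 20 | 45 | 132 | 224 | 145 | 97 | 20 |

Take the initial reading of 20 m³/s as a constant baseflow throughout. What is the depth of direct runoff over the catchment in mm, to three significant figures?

Direct runoff: 0.0, 25.0, 112.0, 204.0, 125.0, 77.0, 0.0 m³/s; ΣQ_DR = 543.0 m³/s.
V = ΣQ_DR · Δt = 543.0 × 1800 s = 9.774 × 10^5 m³.
Over A = 31.3 km², depth = V / A = 31.2 mm.

d ≈ 31.2 mm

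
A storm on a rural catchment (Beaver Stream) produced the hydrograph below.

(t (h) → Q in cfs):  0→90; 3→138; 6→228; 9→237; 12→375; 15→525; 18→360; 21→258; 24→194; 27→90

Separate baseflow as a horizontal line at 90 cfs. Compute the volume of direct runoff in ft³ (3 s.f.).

V ≈ 1.72 × 10^7 ft³

Direct-runoff ordinates (Q − Q_b): 0.0, 48.0, 138.0, 147.0, 285.0, 435.0, 270.0, 168.0, 104.0, 0.0 cfs.
ΣQ_DR = 1595 cfs.
With Δt = 3 h = 10800 s, V = ΣQ_DR · Δt = 1595 × 10800 = 1.72 × 10^7 ft³.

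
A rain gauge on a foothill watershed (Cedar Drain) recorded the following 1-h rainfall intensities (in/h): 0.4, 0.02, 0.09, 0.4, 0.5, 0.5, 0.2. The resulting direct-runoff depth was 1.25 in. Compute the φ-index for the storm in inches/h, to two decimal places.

φ ≈ 0.15 in/h

Only the 5 blocks with intensity above φ contribute runoff: 0.4, 0.4, 0.5, 0.5, 0.2 in/h.
Σ(I−φ)·Δt = d  ⇒  (0.4+0.4+0.5+0.5+0.2 − 5φ)·1 = 1.25
φ = (2.000 − 1.25/1) / 5 = 0.15 in/h.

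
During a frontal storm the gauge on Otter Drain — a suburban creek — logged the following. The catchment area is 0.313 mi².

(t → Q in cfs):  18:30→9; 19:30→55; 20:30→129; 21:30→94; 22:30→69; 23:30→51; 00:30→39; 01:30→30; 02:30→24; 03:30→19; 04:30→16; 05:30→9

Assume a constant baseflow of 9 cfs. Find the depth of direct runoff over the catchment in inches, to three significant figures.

Direct runoff: 0.0, 46.0, 120.0, 85.0, 60.0, 42.0, 30.0, 21.0, 15.0, 10.0, 7.0, 0.0 cfs; ΣQ_DR = 436.0 cfs.
V = ΣQ_DR · Δt = 436.0 × 3600 s = 1.570 × 10^6 ft³.
Over A = 0.313 mi², depth = V / A = 2.16 in.

d ≈ 2.16 in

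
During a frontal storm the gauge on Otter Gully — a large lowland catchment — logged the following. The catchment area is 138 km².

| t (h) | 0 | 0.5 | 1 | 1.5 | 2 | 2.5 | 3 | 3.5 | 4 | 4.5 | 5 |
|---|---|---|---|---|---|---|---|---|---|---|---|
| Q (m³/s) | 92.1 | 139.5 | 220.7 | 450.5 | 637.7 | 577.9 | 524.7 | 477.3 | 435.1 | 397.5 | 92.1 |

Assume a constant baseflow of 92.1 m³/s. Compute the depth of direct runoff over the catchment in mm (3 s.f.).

Direct runoff: 0.0, 47.4, 128.6, 358.4, 545.6, 485.8, 432.6, 385.2, 343.0, 305.4, 0.0 m³/s; ΣQ_DR = 3032 m³/s.
V = ΣQ_DR · Δt = 3032 × 1800 s = 5.458 × 10^6 m³.
Over A = 138 km², depth = V / A = 39.5 mm.

d ≈ 39.5 mm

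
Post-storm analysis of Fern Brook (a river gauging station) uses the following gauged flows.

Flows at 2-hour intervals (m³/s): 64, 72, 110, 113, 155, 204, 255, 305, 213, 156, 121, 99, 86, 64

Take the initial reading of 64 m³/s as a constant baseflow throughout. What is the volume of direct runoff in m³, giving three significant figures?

V ≈ 8.07 × 10^6 m³

Direct-runoff ordinates (Q − Q_b): 0.0, 8.0, 46.0, 49.0, 91.0, 140.0, 191.0, 241.0, 149.0, 92.0, 57.0, 35.0, 22.0, 0.0 m³/s.
ΣQ_DR = 1121 m³/s.
With Δt = 2 h = 7200 s, V = ΣQ_DR · Δt = 1121 × 7200 = 8.07 × 10^6 m³.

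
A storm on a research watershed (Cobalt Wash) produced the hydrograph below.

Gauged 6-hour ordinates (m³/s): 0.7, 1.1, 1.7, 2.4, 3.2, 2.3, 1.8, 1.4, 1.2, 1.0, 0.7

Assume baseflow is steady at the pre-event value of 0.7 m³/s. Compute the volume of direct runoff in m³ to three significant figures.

Direct-runoff ordinates (Q − Q_b): 0.0, 0.4, 1.0, 1.7, 2.5, 1.6, 1.1, 0.7, 0.5, 0.3, 0.0 m³/s.
ΣQ_DR = 9.800 m³/s.
With Δt = 6 h = 21600 s, V = ΣQ_DR · Δt = 9.800 × 21600 = 2.12 × 10^5 m³.

V ≈ 2.12 × 10^5 m³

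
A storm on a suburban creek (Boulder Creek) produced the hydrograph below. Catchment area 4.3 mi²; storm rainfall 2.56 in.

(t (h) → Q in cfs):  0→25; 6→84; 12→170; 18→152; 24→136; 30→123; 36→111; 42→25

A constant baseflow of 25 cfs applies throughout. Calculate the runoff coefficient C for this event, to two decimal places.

ΣQ_DR = 626.0 cfs; V = ΣQ_DR·Δt = 1.352 × 10^7 ft³.
Runoff depth d = V / A = 1.354 in.
C = d / P = 1.354 / 2.56 = 0.53.

C ≈ 0.53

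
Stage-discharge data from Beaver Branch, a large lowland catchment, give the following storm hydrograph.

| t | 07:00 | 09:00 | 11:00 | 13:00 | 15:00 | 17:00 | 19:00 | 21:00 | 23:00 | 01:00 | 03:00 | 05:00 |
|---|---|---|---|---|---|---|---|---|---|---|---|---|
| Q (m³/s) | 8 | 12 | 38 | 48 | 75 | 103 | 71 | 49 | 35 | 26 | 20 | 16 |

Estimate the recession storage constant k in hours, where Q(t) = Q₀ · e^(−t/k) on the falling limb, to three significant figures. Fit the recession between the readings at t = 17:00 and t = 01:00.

On the falling limb, Q drops from 103 to 26 m³/s between t = 17:00 and t = 01:00 (Δt = 8 h).
k = −Δt / ln(Q₂/Q₁) = −8 / ln(26/103) = 5.81 h.

k ≈ 5.81 h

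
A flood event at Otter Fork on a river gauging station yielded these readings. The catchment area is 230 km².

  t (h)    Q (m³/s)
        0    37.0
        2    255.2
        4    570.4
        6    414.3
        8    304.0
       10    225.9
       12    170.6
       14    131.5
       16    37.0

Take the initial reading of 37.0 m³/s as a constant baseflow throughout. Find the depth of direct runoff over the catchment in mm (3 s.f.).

Direct runoff: 0.0, 218.2, 533.4, 377.3, 267.0, 188.9, 133.6, 94.5, 0.0 m³/s; ΣQ_DR = 1813 m³/s.
V = ΣQ_DR · Δt = 1813 × 7200 s = 1.305 × 10^7 m³.
Over A = 230 km², depth = V / A = 56.8 mm.

d ≈ 56.8 mm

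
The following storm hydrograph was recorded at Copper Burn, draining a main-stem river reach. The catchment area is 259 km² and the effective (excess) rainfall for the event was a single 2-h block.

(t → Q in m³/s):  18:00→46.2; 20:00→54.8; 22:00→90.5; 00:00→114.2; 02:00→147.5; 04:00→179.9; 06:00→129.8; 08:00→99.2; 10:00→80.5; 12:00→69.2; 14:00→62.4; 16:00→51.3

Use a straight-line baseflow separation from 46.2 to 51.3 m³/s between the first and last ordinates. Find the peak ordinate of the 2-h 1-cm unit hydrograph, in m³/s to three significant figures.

Direct runoff: 0.00, 8.14, 43.37, 66.61, 99.45, 131.38, 80.82, 49.75, 30.59, 18.83, 11.56, 0.00 m³/s; ΣQ_DR = 540.5 m³/s, peak = 131.38 m³/s.
Runoff depth d = ΣQ_DR·Δt / A = 540.5 × 7200 / (259 km²) = 15.03 mm.
The 1-cm UH is the DRH scaled by (10 mm)/d, so U_p = 131.38 × 10/15.03 = 87.4 m³/s.

U_p ≈ 87.4 m³/s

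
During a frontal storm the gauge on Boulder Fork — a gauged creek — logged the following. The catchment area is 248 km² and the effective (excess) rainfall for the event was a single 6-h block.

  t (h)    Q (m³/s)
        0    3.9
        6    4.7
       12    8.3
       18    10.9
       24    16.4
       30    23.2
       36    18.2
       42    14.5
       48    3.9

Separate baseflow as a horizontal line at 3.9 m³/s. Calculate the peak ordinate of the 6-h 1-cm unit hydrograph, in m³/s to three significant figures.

Direct runoff: 0.0, 0.8, 4.4, 7.0, 12.5, 19.3, 14.3, 10.6, 0.0 m³/s; ΣQ_DR = 68.90 m³/s, peak = 19.3 m³/s.
Runoff depth d = ΣQ_DR·Δt / A = 68.90 × 21600 / (248 km²) = 6.001 mm.
The 1-cm UH is the DRH scaled by (10 mm)/d, so U_p = 19.3 × 10/6.001 = 32.2 m³/s.

U_p ≈ 32.2 m³/s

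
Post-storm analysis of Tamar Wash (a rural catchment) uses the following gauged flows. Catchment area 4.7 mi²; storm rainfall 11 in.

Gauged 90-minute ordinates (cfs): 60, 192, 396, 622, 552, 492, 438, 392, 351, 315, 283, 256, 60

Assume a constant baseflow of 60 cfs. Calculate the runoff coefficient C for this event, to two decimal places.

ΣQ_DR = 3629 cfs; V = ΣQ_DR·Δt = 1.960 × 10^7 ft³.
Runoff depth d = V / A = 1.795 in.
C = d / P = 1.795 / 11 = 0.16.

C ≈ 0.16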